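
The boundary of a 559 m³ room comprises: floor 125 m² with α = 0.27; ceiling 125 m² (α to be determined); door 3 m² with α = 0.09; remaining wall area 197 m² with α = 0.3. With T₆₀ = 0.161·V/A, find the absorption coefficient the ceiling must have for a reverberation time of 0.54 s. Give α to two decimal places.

From T₆₀ = 0.161·V/A, the target T₆₀ = 0.54 s needs A = 0.161·559/0.54 = 166.66 m².
Absorption from the other surfaces = 125·0.27 + 3·0.09 + 197·0.3 = 93.12 m², so the ceiling must supply 73.54 m² over 125 m².
α = 73.54/125 = 0.588.

0.59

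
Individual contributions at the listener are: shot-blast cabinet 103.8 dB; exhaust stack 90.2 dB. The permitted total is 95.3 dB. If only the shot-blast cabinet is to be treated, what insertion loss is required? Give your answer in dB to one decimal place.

10.1 dB

Everything except the shot-blast cabinet sums to 10^(90.2/10) = 1.047e+09 in linear terms, 90.20 dB.
The limit corresponds to 10^(95.3/10) = 3.388e+09; subtracting the fixed part leaves 2.341e+09 for the shot-blast cabinet, i.e. 93.69 dB.
So the shot-blast cabinet must be reduced from 103.8 to 93.69 dB: IL = 10.11 dB.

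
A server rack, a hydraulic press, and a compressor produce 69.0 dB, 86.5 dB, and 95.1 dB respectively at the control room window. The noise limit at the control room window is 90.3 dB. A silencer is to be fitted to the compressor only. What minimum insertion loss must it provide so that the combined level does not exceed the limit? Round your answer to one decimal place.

7.2 dB

Fixed contribution from the other sources: Σ 10^(L/10) = 10^(69.0/10) + 10^(86.5/10) = 4.546e+08 (86.58 dB).
To meet 90.3 dB overall, the treated compressor may contribute at most 10^(90.3/10) − 4.546e+08 = 6.169e+08, i.e. 87.90 dB.
So the compressor must be reduced from 95.1 to 87.90 dB: IL = 7.20 dB.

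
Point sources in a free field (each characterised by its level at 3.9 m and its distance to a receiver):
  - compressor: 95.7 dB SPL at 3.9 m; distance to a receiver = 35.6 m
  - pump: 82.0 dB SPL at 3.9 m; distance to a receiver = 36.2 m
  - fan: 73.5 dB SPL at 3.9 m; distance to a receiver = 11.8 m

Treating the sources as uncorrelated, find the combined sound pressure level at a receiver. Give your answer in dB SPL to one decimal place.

First find each source's level at the receiver (point-source: −20·log₁₀(r/r_ref)), then combine on an intensity basis.
compressor: 95.7 − 20·log₁₀(35.6/3.9) = 95.7 − 19.21 = 76.49 dB SPL.
pump: 82.0 − 20·log₁₀(36.2/3.9) = 82.0 − 19.35 = 62.65 dB SPL.
fan: 73.5 − 20·log₁₀(11.8/3.9) = 73.5 − 9.62 = 63.88 dB SPL.
Σ 10^(L/10) = 4.887e+07 → L_total = 10·log₁₀(4.887e+07) = 76.89 dB SPL.

76.9 dB SPL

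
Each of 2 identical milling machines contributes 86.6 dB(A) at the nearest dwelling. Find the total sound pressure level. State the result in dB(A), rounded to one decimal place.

89.6 dB(A)

N identical incoherent sources raise the level by 10·log₁₀ N.
L_total = 86.6 + 10·log₁₀(2) = 86.6 + 3.010 = 89.61 dB(A).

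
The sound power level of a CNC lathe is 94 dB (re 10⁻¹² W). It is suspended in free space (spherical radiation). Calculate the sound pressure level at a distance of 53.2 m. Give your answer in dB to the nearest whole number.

48 dB

Free-field spherical radiation: L_p = L_w − 10·log₁₀(4π·r²), r = 53.2 m.
4π·r² = 3.557e+04 m², 10·log₁₀ of that is 45.510 dB.
L_p = 94 − 45.510 = 48.49 dB.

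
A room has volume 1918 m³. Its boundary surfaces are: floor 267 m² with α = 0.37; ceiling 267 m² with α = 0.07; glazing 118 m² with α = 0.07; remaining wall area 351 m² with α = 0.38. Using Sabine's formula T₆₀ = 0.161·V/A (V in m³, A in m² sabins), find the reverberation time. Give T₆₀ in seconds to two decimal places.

1.19 s

Total absorption A = 267·0.37 + 267·0.07 + 118·0.07 + 351·0.38 = 259.12 m² sabins.
T₆₀ = 0.161 × 1918 / 259.12 = 1.192 s.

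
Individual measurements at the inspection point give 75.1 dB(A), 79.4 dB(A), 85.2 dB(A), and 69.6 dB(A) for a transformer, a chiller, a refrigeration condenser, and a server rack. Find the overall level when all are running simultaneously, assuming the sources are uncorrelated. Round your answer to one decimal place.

Incoherent sources combine by intensity addition: L_total = 10·log₁₀(Σ 10^(L_i/10)).
Σ 10^(L/10) = 10^(75.1/10) + 10^(79.4/10) + 10^(85.2/10) + 10^(69.6/10) = 4.597e+08.
L_total = 10·log₁₀(4.597e+08) = 86.62 dB(A).

86.6 dB(A)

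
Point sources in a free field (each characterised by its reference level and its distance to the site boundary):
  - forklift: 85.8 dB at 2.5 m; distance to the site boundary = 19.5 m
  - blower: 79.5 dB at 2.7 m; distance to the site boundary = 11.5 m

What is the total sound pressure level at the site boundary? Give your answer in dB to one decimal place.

Apply inverse-square spreading to bring every level to the receiver, then sum 10^(L/10).
forklift: 85.8 − 20·log₁₀(19.5/2.5) = 85.8 − 17.84 = 67.96 dB.
blower: 79.5 − 20·log₁₀(11.5/2.7) = 79.5 − 12.59 = 66.91 dB.
Σ 10^(L/10) = 1.116e+07 → L_total = 10·log₁₀(1.116e+07) = 70.48 dB.

70.5 dB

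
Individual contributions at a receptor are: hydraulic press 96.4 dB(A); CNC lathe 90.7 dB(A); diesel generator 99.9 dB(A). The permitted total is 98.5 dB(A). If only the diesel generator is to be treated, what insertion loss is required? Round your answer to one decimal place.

The untreated sources together contribute 10^(96.4/10) + 10^(90.7/10) = 5.540e+09, i.e. 97.44 dB(A).
To meet 98.5 dB(A) overall, the treated diesel generator may contribute at most 10^(98.5/10) − 5.540e+09 = 1.539e+09, i.e. 91.87 dB(A).
So the diesel generator must be reduced from 99.9 to 91.87 dB(A): IL = 8.03 dB.

8.0 dB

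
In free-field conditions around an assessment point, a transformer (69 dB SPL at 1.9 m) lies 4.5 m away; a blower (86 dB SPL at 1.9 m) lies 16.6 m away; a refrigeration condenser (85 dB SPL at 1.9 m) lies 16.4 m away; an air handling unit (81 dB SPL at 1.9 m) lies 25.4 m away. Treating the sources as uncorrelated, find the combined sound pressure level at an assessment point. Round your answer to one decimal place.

70.6 dB SPL

Propagate each source to the receiver with L = L_ref − 20·log₁₀(r/r_ref), then add intensities.
transformer: 69 − 20·log₁₀(4.5/1.9) = 69 − 7.49 = 61.51 dB SPL.
blower: 86 − 20·log₁₀(16.6/1.9) = 86 − 18.83 = 67.17 dB SPL.
refrigeration condenser: 85 − 20·log₁₀(16.4/1.9) = 85 − 18.72 = 66.28 dB SPL.
air handling unit: 81 − 20·log₁₀(25.4/1.9) = 81 − 22.52 = 58.48 dB SPL.
Σ 10^(L/10) = 1.158e+07 → L_total = 10·log₁₀(1.158e+07) = 70.64 dB SPL.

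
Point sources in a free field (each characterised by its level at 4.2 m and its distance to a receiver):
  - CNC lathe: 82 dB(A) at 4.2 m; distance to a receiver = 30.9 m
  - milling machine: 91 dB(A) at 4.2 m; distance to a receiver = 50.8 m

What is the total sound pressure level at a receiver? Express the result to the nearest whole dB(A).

71 dB(A)

Propagate each source to the receiver with L = L_ref − 20·log₁₀(r/r_ref), then add intensities.
CNC lathe: 82 − 20·log₁₀(30.9/4.2) = 82 − 17.33 = 64.67 dB(A).
milling machine: 91 − 20·log₁₀(50.8/4.2) = 91 − 21.65 = 69.35 dB(A).
Σ 10^(L/10) = 1.153e+07 → L_total = 10·log₁₀(1.153e+07) = 70.62 dB(A).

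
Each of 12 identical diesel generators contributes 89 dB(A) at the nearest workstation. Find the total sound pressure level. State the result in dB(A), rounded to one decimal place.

99.8 dB(A)

N identical incoherent sources raise the level by 10·log₁₀ N.
L_total = 89 + 10·log₁₀(12) = 89 + 10.792 = 99.79 dB(A).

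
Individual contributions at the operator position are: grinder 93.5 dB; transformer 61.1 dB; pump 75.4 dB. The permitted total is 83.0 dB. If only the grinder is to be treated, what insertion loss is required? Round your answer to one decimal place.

Fixed contribution from the other sources: Σ 10^(L/10) = 10^(61.1/10) + 10^(75.4/10) = 3.596e+07 (75.56 dB).
To meet 83.0 dB overall, the treated grinder may contribute at most 10^(83.0/10) − 3.596e+07 = 1.636e+08, i.e. 82.14 dB.
Required insertion loss = 93.5 − 82.14 = 11.36 dB.

11.4 dB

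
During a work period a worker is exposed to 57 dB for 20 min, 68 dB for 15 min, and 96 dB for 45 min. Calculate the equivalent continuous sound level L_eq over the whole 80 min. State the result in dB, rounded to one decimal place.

The energy average is taken in the linear domain: L_eq = 10·log₁₀[(Σ tᵢ·10^(Lᵢ/10))/T], T = 80 min.
Σ tᵢ·10^(Lᵢ/10) = 20·10^(57/10) + 15·10^(68/10) + 45·10^(96/10) = 1.793e+11.
L_eq = 10·log₁₀(1.793e+11/80) = 93.50 dB.

93.5 dB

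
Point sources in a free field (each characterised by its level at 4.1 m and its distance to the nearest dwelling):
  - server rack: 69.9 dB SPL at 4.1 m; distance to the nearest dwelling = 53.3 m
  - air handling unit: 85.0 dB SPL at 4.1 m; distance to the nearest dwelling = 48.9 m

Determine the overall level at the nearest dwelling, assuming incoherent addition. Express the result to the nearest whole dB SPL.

64 dB SPL

Apply inverse-square spreading to bring every level to the receiver, then sum 10^(L/10).
server rack: 69.9 − 20·log₁₀(53.3/4.1) = 69.9 − 22.28 = 47.62 dB SPL.
air handling unit: 85.0 − 20·log₁₀(48.9/4.1) = 85.0 − 21.53 = 63.47 dB SPL.
Σ 10^(L/10) = 2.281e+06 → L_total = 10·log₁₀(2.281e+06) = 63.58 dB SPL.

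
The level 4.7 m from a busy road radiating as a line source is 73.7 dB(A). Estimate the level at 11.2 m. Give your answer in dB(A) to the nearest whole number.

For a line source, L₂ = L₁ − 10·log₁₀(r₂/r₁).
L₂ = 73.7 − 10·log₁₀(11.2/4.7) = 73.7 − 3.771 = 69.93 dB(A).

70 dB(A)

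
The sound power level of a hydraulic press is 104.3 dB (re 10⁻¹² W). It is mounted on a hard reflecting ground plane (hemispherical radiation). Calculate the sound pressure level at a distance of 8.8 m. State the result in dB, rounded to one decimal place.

L_p = L_w − 10·log₁₀(2π·r²) with r = 8.8 m.
2π·r² = 486.6 m², 10·log₁₀ of that is 26.871 dB.
L_p = 104.3 − 26.871 = 77.43 dB.

77.4 dB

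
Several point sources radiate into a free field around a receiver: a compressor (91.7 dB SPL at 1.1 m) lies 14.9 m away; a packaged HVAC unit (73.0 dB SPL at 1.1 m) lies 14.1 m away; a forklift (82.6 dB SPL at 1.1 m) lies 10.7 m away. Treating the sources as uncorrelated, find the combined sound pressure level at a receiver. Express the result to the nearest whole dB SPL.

70 dB SPL

Apply inverse-square spreading to bring every level to the receiver, then sum 10^(L/10).
compressor: 91.7 − 20·log₁₀(14.9/1.1) = 91.7 − 22.64 = 69.06 dB SPL.
packaged HVAC unit: 73.0 − 20·log₁₀(14.1/1.1) = 73.0 − 22.16 = 50.84 dB SPL.
forklift: 82.6 − 20·log₁₀(10.7/1.1) = 82.6 − 19.76 = 62.84 dB SPL.
Σ 10^(L/10) = 1.011e+07 → L_total = 10·log₁₀(1.011e+07) = 70.05 dB SPL.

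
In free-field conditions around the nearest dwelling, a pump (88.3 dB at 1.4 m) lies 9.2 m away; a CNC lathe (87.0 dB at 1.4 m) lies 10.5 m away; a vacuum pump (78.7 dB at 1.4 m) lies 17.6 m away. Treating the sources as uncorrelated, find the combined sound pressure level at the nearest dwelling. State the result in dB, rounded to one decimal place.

74.0 dB

Apply inverse-square spreading to bring every level to the receiver, then sum 10^(L/10).
pump: 88.3 − 20·log₁₀(9.2/1.4) = 88.3 − 16.35 = 71.95 dB.
CNC lathe: 87.0 − 20·log₁₀(10.5/1.4) = 87.0 − 17.50 = 69.50 dB.
vacuum pump: 78.7 − 20·log₁₀(17.6/1.4) = 78.7 − 21.99 = 56.71 dB.
Σ 10^(L/10) = 2.504e+07 → L_total = 10·log₁₀(2.504e+07) = 73.99 dB.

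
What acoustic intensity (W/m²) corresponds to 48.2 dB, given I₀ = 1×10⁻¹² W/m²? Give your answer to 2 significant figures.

6.6e-08 W/m²

I/I₀ = 10^(48.2/10) = 6.607e+04, so I = 6.607e+04 × 10⁻¹² W/m².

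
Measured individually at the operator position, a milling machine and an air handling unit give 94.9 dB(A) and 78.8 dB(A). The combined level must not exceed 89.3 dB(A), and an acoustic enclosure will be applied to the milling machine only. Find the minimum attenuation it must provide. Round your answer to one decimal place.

6.0 dB

The untreated sources together contribute 10^(78.8/10) = 7.586e+07, i.e. 78.80 dB(A).
The limit corresponds to 10^(89.3/10) = 8.511e+08; subtracting the fixed part leaves 7.753e+08 for the milling machine, i.e. 88.89 dB(A).
Required insertion loss = 94.9 − 88.89 = 6.01 dB.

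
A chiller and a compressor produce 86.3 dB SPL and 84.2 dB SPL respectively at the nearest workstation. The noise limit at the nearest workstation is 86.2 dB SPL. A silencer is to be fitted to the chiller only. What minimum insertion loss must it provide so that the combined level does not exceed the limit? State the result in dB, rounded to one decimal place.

Fixed contribution from the other source: Σ 10^(L/10) = 10^(84.2/10) = 2.630e+08 (84.20 dB SPL).
The limit corresponds to 10^(86.2/10) = 4.169e+08; subtracting the fixed part leaves 1.538e+08 for the chiller, i.e. 81.87 dB SPL.
Required insertion loss = 86.3 − 81.87 = 4.43 dB.

4.4 dB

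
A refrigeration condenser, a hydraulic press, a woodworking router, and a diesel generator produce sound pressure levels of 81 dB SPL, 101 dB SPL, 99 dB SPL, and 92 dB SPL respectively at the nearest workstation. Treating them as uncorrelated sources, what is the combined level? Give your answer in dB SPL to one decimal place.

Incoherent sources combine by intensity addition: L_total = 10·log₁₀(Σ 10^(L_i/10)).
Σ 10^(L/10) = 10^(81/10) + 10^(101/10) + 10^(99/10) + 10^(92/10) = 2.224e+10.
L_total = 10·log₁₀(2.224e+10) = 103.47 dB SPL.

103.5 dB SPL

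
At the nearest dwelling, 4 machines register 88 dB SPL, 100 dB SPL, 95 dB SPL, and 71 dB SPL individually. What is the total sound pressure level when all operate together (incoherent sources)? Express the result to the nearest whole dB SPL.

101 dB SPL

For uncorrelated sources the intensities add, so convert each level to linear form, sum, and take 10·log₁₀ of the total.
Σ 10^(L/10) = 10^(88/10) + 10^(100/10) + 10^(95/10) + 10^(71/10) = 1.381e+10.
L_total = 10·log₁₀(1.381e+10) = 101.40 dB SPL.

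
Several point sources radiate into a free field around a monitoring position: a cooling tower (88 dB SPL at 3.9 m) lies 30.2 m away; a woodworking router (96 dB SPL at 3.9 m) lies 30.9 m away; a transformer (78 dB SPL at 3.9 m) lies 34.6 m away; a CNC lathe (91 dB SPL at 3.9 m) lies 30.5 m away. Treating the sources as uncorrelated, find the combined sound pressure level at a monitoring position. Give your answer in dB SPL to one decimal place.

79.8 dB SPL

First find each source's level at the receiver (point-source: −20·log₁₀(r/r_ref)), then combine on an intensity basis.
cooling tower: 88 − 20·log₁₀(30.2/3.9) = 88 − 17.78 = 70.22 dB SPL.
woodworking router: 96 − 20·log₁₀(30.9/3.9) = 96 − 17.98 = 78.02 dB SPL.
transformer: 78 − 20·log₁₀(34.6/3.9) = 78 − 18.96 = 59.04 dB SPL.
CNC lathe: 91 − 20·log₁₀(30.5/3.9) = 91 − 17.86 = 73.14 dB SPL.
Σ 10^(L/10) = 9.533e+07 → L_total = 10·log₁₀(9.533e+07) = 79.79 dB SPL.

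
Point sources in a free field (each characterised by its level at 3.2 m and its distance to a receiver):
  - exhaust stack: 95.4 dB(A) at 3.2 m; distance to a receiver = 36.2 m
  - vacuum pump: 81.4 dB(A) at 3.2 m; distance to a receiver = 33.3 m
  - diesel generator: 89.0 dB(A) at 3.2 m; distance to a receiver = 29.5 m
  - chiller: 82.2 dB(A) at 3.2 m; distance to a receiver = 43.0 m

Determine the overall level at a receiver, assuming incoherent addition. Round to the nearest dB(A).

Propagate each source to the receiver with L = L_ref − 20·log₁₀(r/r_ref), then add intensities.
exhaust stack: 95.4 − 20·log₁₀(36.2/3.2) = 95.4 − 21.07 = 74.33 dB(A).
vacuum pump: 81.4 − 20·log₁₀(33.3/3.2) = 81.4 − 20.35 = 61.05 dB(A).
diesel generator: 89.0 − 20·log₁₀(29.5/3.2) = 89.0 − 19.29 = 69.71 dB(A).
chiller: 82.2 − 20·log₁₀(43.0/3.2) = 82.2 − 22.57 = 59.63 dB(A).
Σ 10^(L/10) = 3.864e+07 → L_total = 10·log₁₀(3.864e+07) = 75.87 dB(A).

76 dB(A)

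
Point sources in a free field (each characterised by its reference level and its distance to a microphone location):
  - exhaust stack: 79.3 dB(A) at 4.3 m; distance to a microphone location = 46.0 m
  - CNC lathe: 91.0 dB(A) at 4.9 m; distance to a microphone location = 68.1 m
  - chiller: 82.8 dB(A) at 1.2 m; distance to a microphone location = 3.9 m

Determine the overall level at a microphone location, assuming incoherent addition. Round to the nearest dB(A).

74 dB(A)

Apply inverse-square spreading to bring every level to the receiver, then sum 10^(L/10).
exhaust stack: 79.3 − 20·log₁₀(46.0/4.3) = 79.3 − 20.59 = 58.71 dB(A).
CNC lathe: 91.0 − 20·log₁₀(68.1/4.9) = 91.0 − 22.86 = 68.14 dB(A).
chiller: 82.8 − 20·log₁₀(3.9/1.2) = 82.8 − 10.24 = 72.56 dB(A).
Σ 10^(L/10) = 2.530e+07 → L_total = 10·log₁₀(2.530e+07) = 74.03 dB(A).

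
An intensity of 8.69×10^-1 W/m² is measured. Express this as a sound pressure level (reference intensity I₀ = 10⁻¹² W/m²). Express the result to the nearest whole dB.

I/I₀ = 8.69×10^-1/10⁻¹² = 8.69×10^11, and L = 10·log₁₀(I/I₀).
L = 10·(0.9390 + 11) = 119.39 dB.

119 dB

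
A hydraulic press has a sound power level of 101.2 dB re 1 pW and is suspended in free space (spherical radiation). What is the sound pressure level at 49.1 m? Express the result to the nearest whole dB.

56 dB

Free-field spherical radiation: L_p = L_w − 10·log₁₀(4π·r²), r = 49.1 m.
4π·r² = 3.03e+04 m², 10·log₁₀ of that is 44.814 dB.
L_p = 101.2 − 44.814 = 56.39 dB.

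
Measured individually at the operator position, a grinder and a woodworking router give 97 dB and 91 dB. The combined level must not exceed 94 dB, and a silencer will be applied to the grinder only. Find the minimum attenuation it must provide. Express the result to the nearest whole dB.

6 dB

Fixed contribution from the other source: Σ 10^(L/10) = 10^(91/10) = 1.259e+09 (91.00 dB).
To meet 94 dB overall, the treated grinder may contribute at most 10^(94/10) − 1.259e+09 = 1.253e+09, i.e. 90.98 dB.
Required insertion loss = 97 − 90.98 = 6.02 dB.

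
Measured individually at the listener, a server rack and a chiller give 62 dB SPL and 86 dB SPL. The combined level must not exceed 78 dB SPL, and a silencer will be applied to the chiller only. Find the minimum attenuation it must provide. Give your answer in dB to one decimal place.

8.1 dB

Fixed contribution from the other source: Σ 10^(L/10) = 10^(62/10) = 1.585e+06 (62.00 dB SPL).
To meet 78 dB SPL overall, the treated chiller may contribute at most 10^(78/10) − 1.585e+06 = 6.151e+07, i.e. 77.89 dB SPL.
So the chiller must be reduced from 86 to 77.89 dB SPL: IL = 8.11 dB.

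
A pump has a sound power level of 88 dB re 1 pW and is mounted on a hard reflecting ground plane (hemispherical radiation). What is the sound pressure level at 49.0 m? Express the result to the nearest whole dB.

The power spreads over a hemisphere of area 2π·r², so L_p = L_w − 10·log₁₀(2π·r²).
2π·r² = 1.509e+04 m², 10·log₁₀ of that is 41.786 dB.
L_p = 88 − 41.786 = 46.21 dB.

46 dB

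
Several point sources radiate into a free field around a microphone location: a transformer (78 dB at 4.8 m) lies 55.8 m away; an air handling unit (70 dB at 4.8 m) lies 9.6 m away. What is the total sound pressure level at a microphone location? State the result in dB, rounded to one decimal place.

64.7 dB

First find each source's level at the receiver (point-source: −20·log₁₀(r/r_ref)), then combine on an intensity basis.
transformer: 78 − 20·log₁₀(55.8/4.8) = 78 − 21.31 = 56.69 dB.
air handling unit: 70 − 20·log₁₀(9.6/4.8) = 70 − 6.02 = 63.98 dB.
Σ 10^(L/10) = 2.967e+06 → L_total = 10·log₁₀(2.967e+06) = 64.72 dB.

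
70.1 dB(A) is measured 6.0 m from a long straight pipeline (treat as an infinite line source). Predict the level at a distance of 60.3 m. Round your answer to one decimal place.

60.1 dB(A)

Cylindrical spreading from a line source gives a 10·log₁₀(r₂/r₁) drop.
L₂ = 70.1 − 10·log₁₀(60.3/6.0) = 70.1 − 10.022 = 60.08 dB(A).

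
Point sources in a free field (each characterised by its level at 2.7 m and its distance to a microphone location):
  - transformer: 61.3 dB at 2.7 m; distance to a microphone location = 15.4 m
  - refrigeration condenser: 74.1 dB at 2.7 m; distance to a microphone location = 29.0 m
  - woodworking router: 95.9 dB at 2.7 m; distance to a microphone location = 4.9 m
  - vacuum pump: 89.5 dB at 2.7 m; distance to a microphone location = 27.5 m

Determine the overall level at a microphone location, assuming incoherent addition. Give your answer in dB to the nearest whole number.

91 dB

First find each source's level at the receiver (point-source: −20·log₁₀(r/r_ref)), then combine on an intensity basis.
transformer: 61.3 − 20·log₁₀(15.4/2.7) = 61.3 − 15.12 = 46.18 dB.
refrigeration condenser: 74.1 − 20·log₁₀(29.0/2.7) = 74.1 − 20.62 = 53.48 dB.
woodworking router: 95.9 − 20·log₁₀(4.9/2.7) = 95.9 − 5.18 = 90.72 dB.
vacuum pump: 89.5 − 20·log₁₀(27.5/2.7) = 89.5 − 20.16 = 69.34 dB.
Σ 10^(L/10) = 1.190e+09 → L_total = 10·log₁₀(1.190e+09) = 90.76 dB.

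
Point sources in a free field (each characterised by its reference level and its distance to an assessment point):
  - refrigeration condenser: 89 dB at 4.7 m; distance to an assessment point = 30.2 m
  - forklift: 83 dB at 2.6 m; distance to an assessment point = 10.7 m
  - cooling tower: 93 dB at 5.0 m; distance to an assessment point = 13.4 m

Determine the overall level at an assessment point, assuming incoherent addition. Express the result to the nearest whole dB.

Apply inverse-square spreading to bring every level to the receiver, then sum 10^(L/10).
refrigeration condenser: 89 − 20·log₁₀(30.2/4.7) = 89 − 16.16 = 72.84 dB.
forklift: 83 − 20·log₁₀(10.7/2.6) = 83 − 12.29 = 70.71 dB.
cooling tower: 93 − 20·log₁₀(13.4/5.0) = 93 − 8.56 = 84.44 dB.
Σ 10^(L/10) = 3.088e+08 → L_total = 10·log₁₀(3.088e+08) = 84.90 dB.

85 dB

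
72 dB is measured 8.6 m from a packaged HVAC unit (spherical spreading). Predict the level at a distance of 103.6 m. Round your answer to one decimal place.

50.4 dB

Point-source attenuation: ΔL = 20·log₁₀(r₂/r₁) = 20·log₁₀(103.6/8.6) = 21.617 dB.
L₂ = 72 − 20·log₁₀(103.6/8.6) = 72 − 21.617 = 50.38 dB.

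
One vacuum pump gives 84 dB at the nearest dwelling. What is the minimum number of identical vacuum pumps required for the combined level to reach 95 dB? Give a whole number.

13

N identical sources give L₁ + 10·log₁₀ N, so require 10·log₁₀ N ≥ 95 − 84 = 11.0 dB.
N ≥ 10^(11.0/10) = 12.589, so N = 13.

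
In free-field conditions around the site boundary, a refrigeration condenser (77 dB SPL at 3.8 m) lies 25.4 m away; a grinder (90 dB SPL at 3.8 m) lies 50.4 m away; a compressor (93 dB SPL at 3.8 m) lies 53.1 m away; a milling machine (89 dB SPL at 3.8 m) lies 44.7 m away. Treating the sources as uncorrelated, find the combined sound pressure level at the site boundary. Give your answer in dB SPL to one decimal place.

73.6 dB SPL

Apply inverse-square spreading to bring every level to the receiver, then sum 10^(L/10).
refrigeration condenser: 77 − 20·log₁₀(25.4/3.8) = 77 − 16.50 = 60.50 dB SPL.
grinder: 90 − 20·log₁₀(50.4/3.8) = 90 − 22.45 = 67.55 dB SPL.
compressor: 93 − 20·log₁₀(53.1/3.8) = 93 − 22.91 = 70.09 dB SPL.
milling machine: 89 − 20·log₁₀(44.7/3.8) = 89 − 21.41 = 67.59 dB SPL.
Σ 10^(L/10) = 2.277e+07 → L_total = 10·log₁₀(2.277e+07) = 73.57 dB SPL.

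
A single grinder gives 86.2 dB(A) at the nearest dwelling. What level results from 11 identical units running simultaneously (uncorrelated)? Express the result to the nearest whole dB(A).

97 dB(A)

N identical incoherent sources raise the level by 10·log₁₀ N.
L_total = 86.2 + 10·log₁₀(11) = 86.2 + 10.414 = 96.61 dB(A).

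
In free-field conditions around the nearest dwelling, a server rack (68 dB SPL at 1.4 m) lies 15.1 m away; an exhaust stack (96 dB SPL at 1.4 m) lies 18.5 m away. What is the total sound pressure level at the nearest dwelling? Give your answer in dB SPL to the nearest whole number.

Propagate each source to the receiver with L = L_ref − 20·log₁₀(r/r_ref), then add intensities.
server rack: 68 − 20·log₁₀(15.1/1.4) = 68 − 20.66 = 47.34 dB SPL.
exhaust stack: 96 − 20·log₁₀(18.5/1.4) = 96 − 22.42 = 73.58 dB SPL.
Σ 10^(L/10) = 2.285e+07 → L_total = 10·log₁₀(2.285e+07) = 73.59 dB SPL.

74 dB SPL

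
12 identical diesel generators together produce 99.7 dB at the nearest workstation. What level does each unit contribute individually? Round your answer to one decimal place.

12 equal contributions raise the level by 10·log₁₀ 12 = 10.792 dB, so each unit alone gives 99.7 − 10.792.

88.9 dB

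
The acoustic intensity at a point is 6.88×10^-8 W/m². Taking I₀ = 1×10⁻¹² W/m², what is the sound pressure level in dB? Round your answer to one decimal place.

L = 10·log₁₀(I/I₀) = 10·log₁₀(6.88×10^-8/10⁻¹²) = 10·log₁₀(6.88×10^4).
L = 10·(0.8376 + 4) = 48.38 dB.

48.4 dB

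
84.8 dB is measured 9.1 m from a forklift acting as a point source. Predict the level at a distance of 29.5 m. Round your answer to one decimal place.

74.6 dB

Spherical spreading from a point source gives a 20·log₁₀(r₂/r₁) drop.
L₂ = 84.8 − 20·log₁₀(29.5/9.1) = 84.8 − 10.216 = 74.58 dB.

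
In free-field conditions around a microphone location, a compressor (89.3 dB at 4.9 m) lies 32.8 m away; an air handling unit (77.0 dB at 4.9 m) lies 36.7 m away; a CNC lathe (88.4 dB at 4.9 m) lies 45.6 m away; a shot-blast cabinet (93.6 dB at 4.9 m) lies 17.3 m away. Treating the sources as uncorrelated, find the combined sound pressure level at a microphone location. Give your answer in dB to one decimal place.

Apply inverse-square spreading to bring every level to the receiver, then sum 10^(L/10).
compressor: 89.3 − 20·log₁₀(32.8/4.9) = 89.3 − 16.51 = 72.79 dB.
air handling unit: 77.0 − 20·log₁₀(36.7/4.9) = 77.0 − 17.49 = 59.51 dB.
CNC lathe: 88.4 − 20·log₁₀(45.6/4.9) = 88.4 − 19.38 = 69.02 dB.
shot-blast cabinet: 93.6 − 20·log₁₀(17.3/4.9) = 93.6 − 10.96 = 82.64 dB.
Σ 10^(L/10) = 2.117e+08 → L_total = 10·log₁₀(2.117e+08) = 83.26 dB.

83.3 dB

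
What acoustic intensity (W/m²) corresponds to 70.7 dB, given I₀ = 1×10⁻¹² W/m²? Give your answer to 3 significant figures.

I/I₀ = 10^(70.7/10) = 1.175e+07, so I = 1.175e+07 × 10⁻¹² W/m².

1.17e-05 W/m²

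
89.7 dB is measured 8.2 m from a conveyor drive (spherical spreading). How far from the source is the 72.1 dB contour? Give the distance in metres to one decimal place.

The 17.6 dB drop corresponds to a distance ratio of 10^(17.6/20) for a point source.
r₂ = 8.2·10^((89.7−72.1)/20) = 8.2·10^(17.6/20) = 62.20 m.

62.2 m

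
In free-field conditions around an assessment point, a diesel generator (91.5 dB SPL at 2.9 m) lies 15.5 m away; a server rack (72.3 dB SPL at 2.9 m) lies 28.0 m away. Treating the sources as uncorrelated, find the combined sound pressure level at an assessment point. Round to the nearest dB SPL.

77 dB SPL

Propagate each source to the receiver with L = L_ref − 20·log₁₀(r/r_ref), then add intensities.
diesel generator: 91.5 − 20·log₁₀(15.5/2.9) = 91.5 − 14.56 = 76.94 dB SPL.
server rack: 72.3 − 20·log₁₀(28.0/2.9) = 72.3 − 19.70 = 52.60 dB SPL.
Σ 10^(L/10) = 4.963e+07 → L_total = 10·log₁₀(4.963e+07) = 76.96 dB SPL.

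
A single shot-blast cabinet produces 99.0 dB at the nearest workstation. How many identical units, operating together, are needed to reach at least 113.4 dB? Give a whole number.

Need L₁ + 10·log₁₀ N ≥ 113.4, i.e. log₁₀ N ≥ 1.44.
N ≥ 10^(14.4/10) = 27.542, so N = 28.

28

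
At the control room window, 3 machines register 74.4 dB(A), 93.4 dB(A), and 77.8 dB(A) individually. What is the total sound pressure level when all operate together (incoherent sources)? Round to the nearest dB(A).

94 dB(A)

For uncorrelated sources the intensities add, so convert each level to linear form, sum, and take 10·log₁₀ of the total.
Σ 10^(L/10) = 10^(74.4/10) + 10^(93.4/10) + 10^(77.8/10) = 2.276e+09.
L_total = 10·log₁₀(2.276e+09) = 93.57 dB(A).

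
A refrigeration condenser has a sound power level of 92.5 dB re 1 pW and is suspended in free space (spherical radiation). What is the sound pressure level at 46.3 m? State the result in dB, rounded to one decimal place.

48.2 dB

L_p = L_w − 10·log₁₀(4π·r²) with r = 46.3 m.
4π·r² = 2.694e+04 m², 10·log₁₀ of that is 44.304 dB.
L_p = 92.5 − 44.304 = 48.20 dB.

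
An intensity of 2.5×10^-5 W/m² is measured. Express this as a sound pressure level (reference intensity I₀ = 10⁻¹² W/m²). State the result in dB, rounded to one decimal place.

74.0 dB

I/I₀ = 2.5×10^-5/10⁻¹² = 2.5×10^7, and L = 10·log₁₀(I/I₀).
L = 10·(0.3979 + 7) = 73.98 dB.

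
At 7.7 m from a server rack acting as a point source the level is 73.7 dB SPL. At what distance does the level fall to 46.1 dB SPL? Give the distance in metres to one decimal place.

184.7 m

Point-source spreading drops the level by 20·log₁₀(r₂/r₁); inverting, r₂/r₁ = 10^(ΔL/20).
r₂ = 7.7·10^((73.7−46.1)/20) = 7.7·10^(27.6/20) = 184.71 m.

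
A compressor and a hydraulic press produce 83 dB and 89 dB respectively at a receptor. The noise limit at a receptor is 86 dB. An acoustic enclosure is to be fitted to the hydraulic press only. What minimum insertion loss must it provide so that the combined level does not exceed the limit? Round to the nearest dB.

Fixed contribution from the other source: Σ 10^(L/10) = 10^(83/10) = 1.995e+08 (83.00 dB).
To meet 86 dB overall, the treated hydraulic press may contribute at most 10^(86/10) − 1.995e+08 = 1.986e+08, i.e. 82.98 dB.
So the hydraulic press must be reduced from 89 to 82.98 dB: IL = 6.02 dB.

6 dB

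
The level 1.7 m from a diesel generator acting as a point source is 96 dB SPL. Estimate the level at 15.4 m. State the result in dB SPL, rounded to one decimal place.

76.9 dB SPL

Point-source attenuation: ΔL = 20·log₁₀(r₂/r₁) = 20·log₁₀(15.4/1.7) = 19.141 dB.
L₂ = 96 − 20·log₁₀(15.4/1.7) = 96 − 19.141 = 76.86 dB SPL.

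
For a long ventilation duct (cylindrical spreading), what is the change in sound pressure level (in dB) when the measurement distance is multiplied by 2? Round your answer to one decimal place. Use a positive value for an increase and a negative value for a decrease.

-3.0 dB

With cylindrical spreading the level changes by −10·log₁₀(r₂/r₁).
ΔL = −10·log₁₀(2) = -3.01 dB.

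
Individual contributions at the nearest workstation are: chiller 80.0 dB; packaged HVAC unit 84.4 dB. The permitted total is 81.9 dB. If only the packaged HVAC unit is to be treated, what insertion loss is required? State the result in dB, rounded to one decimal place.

Everything except the packaged HVAC unit sums to 10^(80.0/10) = 1.000e+08 in linear terms, 80.00 dB.
The limit corresponds to 10^(81.9/10) = 1.549e+08; subtracting the fixed part leaves 5.488e+07 for the packaged HVAC unit, i.e. 77.39 dB.
Required insertion loss = 84.4 − 77.39 = 7.01 dB.

7.0 dB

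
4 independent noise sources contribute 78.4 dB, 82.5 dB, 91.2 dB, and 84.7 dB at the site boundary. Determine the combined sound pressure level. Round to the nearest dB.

93 dB

For uncorrelated sources the intensities add, so convert each level to linear form, sum, and take 10·log₁₀ of the total.
Σ 10^(L/10) = 10^(78.4/10) + 10^(82.5/10) + 10^(91.2/10) + 10^(84.7/10) = 1.860e+09.
L_total = 10·log₁₀(1.860e+09) = 92.70 dB.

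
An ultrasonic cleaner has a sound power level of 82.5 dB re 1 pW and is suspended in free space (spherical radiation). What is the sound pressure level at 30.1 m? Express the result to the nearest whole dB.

L_p = L_w − 10·log₁₀(4π·r²) with r = 30.1 m.
4π·r² = 1.139e+04 m², 10·log₁₀ of that is 40.563 dB.
L_p = 82.5 − 40.563 = 41.94 dB.

42 dB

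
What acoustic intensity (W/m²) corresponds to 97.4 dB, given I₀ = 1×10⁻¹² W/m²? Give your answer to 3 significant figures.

I/I₀ = 10^(97.4/10) = 5.495e+09, so I = 5.495e+09 × 10⁻¹² W/m².

0.00550 W/m²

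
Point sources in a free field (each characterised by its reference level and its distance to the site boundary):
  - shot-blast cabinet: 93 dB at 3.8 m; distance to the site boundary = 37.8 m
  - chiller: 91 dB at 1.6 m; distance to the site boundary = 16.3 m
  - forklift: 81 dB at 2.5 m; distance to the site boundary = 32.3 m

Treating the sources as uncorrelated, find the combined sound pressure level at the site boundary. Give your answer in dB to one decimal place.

75.2 dB

First find each source's level at the receiver (point-source: −20·log₁₀(r/r_ref)), then combine on an intensity basis.
shot-blast cabinet: 93 − 20·log₁₀(37.8/3.8) = 93 − 19.95 = 73.05 dB.
chiller: 91 − 20·log₁₀(16.3/1.6) = 91 − 20.16 = 70.84 dB.
forklift: 81 − 20·log₁₀(32.3/2.5) = 81 − 22.23 = 58.77 dB.
Σ 10^(L/10) = 3.305e+07 → L_total = 10·log₁₀(3.305e+07) = 75.19 dB.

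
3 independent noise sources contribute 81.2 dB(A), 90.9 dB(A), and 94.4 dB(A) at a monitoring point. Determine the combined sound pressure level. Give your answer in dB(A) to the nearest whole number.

96 dB(A)

For uncorrelated sources the intensities add, so convert each level to linear form, sum, and take 10·log₁₀ of the total.
Σ 10^(L/10) = 10^(81.2/10) + 10^(90.9/10) + 10^(94.4/10) = 4.116e+09.
L_total = 10·log₁₀(4.116e+09) = 96.15 dB(A).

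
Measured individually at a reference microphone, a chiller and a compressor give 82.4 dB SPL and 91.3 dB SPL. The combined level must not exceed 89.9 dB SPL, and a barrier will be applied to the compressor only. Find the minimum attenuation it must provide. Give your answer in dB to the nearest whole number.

2 dB

The untreated sources together contribute 10^(82.4/10) = 1.738e+08, i.e. 82.40 dB SPL.
The limit corresponds to 10^(89.9/10) = 9.772e+08; subtracting the fixed part leaves 8.035e+08 for the compressor, i.e. 89.05 dB SPL.
Required insertion loss = 91.3 − 89.05 = 2.25 dB.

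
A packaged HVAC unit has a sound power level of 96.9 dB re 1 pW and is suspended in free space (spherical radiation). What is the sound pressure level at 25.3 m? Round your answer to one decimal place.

57.8 dB

L_p = L_w − 10·log₁₀(4π·r²) with r = 25.3 m.
4π·r² = 8044 m², 10·log₁₀ of that is 39.055 dB.
L_p = 96.9 − 39.055 = 57.85 dB.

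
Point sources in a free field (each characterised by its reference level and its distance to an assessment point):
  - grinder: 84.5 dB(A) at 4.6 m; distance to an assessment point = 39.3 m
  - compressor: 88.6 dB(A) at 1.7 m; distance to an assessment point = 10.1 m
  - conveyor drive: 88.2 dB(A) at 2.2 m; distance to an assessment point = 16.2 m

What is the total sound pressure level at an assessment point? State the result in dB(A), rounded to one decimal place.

Apply inverse-square spreading to bring every level to the receiver, then sum 10^(L/10).
grinder: 84.5 − 20·log₁₀(39.3/4.6) = 84.5 − 18.63 = 65.87 dB(A).
compressor: 88.6 − 20·log₁₀(10.1/1.7) = 88.6 − 15.48 = 73.12 dB(A).
conveyor drive: 88.2 − 20·log₁₀(16.2/2.2) = 88.2 − 17.34 = 70.86 dB(A).
Σ 10^(L/10) = 3.657e+07 → L_total = 10·log₁₀(3.657e+07) = 75.63 dB(A).

75.6 dB(A)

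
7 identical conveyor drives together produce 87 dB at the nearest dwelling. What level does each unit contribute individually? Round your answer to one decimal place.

Dividing the total intensity by 7 lowers the level by 10·log₁₀ 7 = 8.451 dB: L₁ = 87 − 8.451.

78.5 dB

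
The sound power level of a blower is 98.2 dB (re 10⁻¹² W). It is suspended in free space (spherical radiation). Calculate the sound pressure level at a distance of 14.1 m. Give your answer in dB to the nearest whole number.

The power spreads over a sphere of area 4π·r², so L_p = L_w − 10·log₁₀(4π·r²).
4π·r² = 2498 m², 10·log₁₀ of that is 33.976 dB.
L_p = 98.2 − 33.976 = 64.22 dB.

64 dB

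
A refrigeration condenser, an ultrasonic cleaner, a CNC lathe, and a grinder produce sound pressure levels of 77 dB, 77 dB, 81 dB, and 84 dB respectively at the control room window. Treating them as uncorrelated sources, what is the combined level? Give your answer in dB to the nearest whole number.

87 dB

Incoherent sources combine by intensity addition: L_total = 10·log₁₀(Σ 10^(L_i/10)).
Σ 10^(L/10) = 10^(77/10) + 10^(77/10) + 10^(81/10) + 10^(84/10) = 4.773e+08.
L_total = 10·log₁₀(4.773e+08) = 86.79 dB.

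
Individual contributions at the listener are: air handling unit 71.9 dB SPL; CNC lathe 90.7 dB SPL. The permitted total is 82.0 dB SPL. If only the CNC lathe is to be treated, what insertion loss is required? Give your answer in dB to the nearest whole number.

9 dB

Everything except the CNC lathe sums to 10^(71.9/10) = 1.549e+07 in linear terms, 71.90 dB SPL.
To meet 82.0 dB SPL overall, the treated CNC lathe may contribute at most 10^(82.0/10) − 1.549e+07 = 1.430e+08, i.e. 81.55 dB SPL.
So the CNC lathe must be reduced from 90.7 to 81.55 dB SPL: IL = 9.15 dB.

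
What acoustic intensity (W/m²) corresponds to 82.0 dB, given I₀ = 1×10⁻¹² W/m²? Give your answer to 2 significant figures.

I/I₀ = 10^(82.0/10) = 1.585e+08, so I = 1.585e+08 × 10⁻¹² W/m².

0.00016 W/m²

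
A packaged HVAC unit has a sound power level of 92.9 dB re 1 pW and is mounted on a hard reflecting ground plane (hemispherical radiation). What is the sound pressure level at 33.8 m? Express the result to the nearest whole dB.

The power spreads over a hemisphere of area 2π·r², so L_p = L_w − 10·log₁₀(2π·r²).
2π·r² = 7178 m², 10·log₁₀ of that is 38.560 dB.
L_p = 92.9 − 38.560 = 54.34 dB.

54 dB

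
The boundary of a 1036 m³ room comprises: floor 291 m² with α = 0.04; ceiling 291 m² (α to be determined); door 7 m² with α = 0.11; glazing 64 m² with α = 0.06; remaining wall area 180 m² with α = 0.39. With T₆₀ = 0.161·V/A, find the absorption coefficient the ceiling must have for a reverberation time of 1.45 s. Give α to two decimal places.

A = 0.161·V/T₆₀ = 0.161·1036/1.45 = 115.03 m² sabins.
Absorption from the other surfaces = 291·0.04 + 7·0.11 + 64·0.06 + 180·0.39 = 86.45 m², so the ceiling must supply 28.58 m² over 291 m².
α = 28.58/291 = 0.098.

0.10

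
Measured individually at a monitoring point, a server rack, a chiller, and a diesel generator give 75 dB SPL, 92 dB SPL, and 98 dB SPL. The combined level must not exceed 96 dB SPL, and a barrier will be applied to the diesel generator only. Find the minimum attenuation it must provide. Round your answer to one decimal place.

4.3 dB

Fixed contribution from the other sources: Σ 10^(L/10) = 10^(75/10) + 10^(92/10) = 1.617e+09 (92.09 dB SPL).
To meet 96 dB SPL overall, the treated diesel generator may contribute at most 10^(96/10) − 1.617e+09 = 2.365e+09, i.e. 93.74 dB SPL.
So the diesel generator must be reduced from 98 to 93.74 dB SPL: IL = 4.26 dB.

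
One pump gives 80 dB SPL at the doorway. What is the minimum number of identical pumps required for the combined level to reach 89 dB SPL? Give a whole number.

8

Need L₁ + 10·log₁₀ N ≥ 89, i.e. log₁₀ N ≥ 0.90.
N ≥ 10^(9.0/10) = 7.943, so N = 8.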